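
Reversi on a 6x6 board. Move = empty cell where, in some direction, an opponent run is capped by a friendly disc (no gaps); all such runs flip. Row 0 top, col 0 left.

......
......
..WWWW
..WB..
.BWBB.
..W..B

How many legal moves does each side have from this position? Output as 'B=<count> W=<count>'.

-- B to move --
(1,1): flips 1 -> legal
(1,2): no bracket -> illegal
(1,3): flips 1 -> legal
(1,4): flips 2 -> legal
(1,5): flips 1 -> legal
(2,1): flips 1 -> legal
(3,1): flips 1 -> legal
(3,4): no bracket -> illegal
(3,5): no bracket -> illegal
(5,1): flips 1 -> legal
(5,3): no bracket -> illegal
B mobility = 7
-- W to move --
(3,0): flips 1 -> legal
(3,1): no bracket -> illegal
(3,4): flips 2 -> legal
(3,5): no bracket -> illegal
(4,0): flips 1 -> legal
(4,5): flips 2 -> legal
(5,0): flips 1 -> legal
(5,1): no bracket -> illegal
(5,3): flips 2 -> legal
(5,4): flips 1 -> legal
W mobility = 7

Answer: B=7 W=7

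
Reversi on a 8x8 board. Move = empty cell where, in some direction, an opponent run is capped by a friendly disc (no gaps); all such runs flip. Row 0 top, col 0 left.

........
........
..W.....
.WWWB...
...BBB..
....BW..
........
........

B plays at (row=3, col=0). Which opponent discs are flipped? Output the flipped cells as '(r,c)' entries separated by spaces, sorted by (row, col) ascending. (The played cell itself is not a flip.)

Answer: (3,1) (3,2) (3,3)

Derivation:
Dir NW: edge -> no flip
Dir N: first cell '.' (not opp) -> no flip
Dir NE: first cell '.' (not opp) -> no flip
Dir W: edge -> no flip
Dir E: opp run (3,1) (3,2) (3,3) capped by B -> flip
Dir SW: edge -> no flip
Dir S: first cell '.' (not opp) -> no flip
Dir SE: first cell '.' (not opp) -> no flip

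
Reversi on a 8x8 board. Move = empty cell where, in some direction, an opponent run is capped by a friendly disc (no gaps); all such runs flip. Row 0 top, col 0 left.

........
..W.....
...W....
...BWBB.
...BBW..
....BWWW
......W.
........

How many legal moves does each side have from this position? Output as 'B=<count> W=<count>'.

-- B to move --
(0,1): no bracket -> illegal
(0,2): no bracket -> illegal
(0,3): no bracket -> illegal
(1,1): no bracket -> illegal
(1,3): flips 1 -> legal
(1,4): no bracket -> illegal
(2,1): no bracket -> illegal
(2,2): no bracket -> illegal
(2,4): flips 1 -> legal
(2,5): flips 1 -> legal
(3,2): no bracket -> illegal
(4,6): flips 1 -> legal
(4,7): no bracket -> illegal
(6,4): no bracket -> illegal
(6,5): flips 2 -> legal
(6,7): no bracket -> illegal
(7,5): no bracket -> illegal
(7,6): no bracket -> illegal
(7,7): flips 2 -> legal
B mobility = 6
-- W to move --
(2,2): flips 2 -> legal
(2,4): no bracket -> illegal
(2,5): flips 1 -> legal
(2,6): no bracket -> illegal
(2,7): flips 1 -> legal
(3,2): flips 1 -> legal
(3,7): flips 2 -> legal
(4,2): flips 2 -> legal
(4,6): no bracket -> illegal
(4,7): no bracket -> illegal
(5,2): flips 1 -> legal
(5,3): flips 3 -> legal
(6,3): flips 1 -> legal
(6,4): flips 2 -> legal
(6,5): no bracket -> illegal
W mobility = 10

Answer: B=6 W=10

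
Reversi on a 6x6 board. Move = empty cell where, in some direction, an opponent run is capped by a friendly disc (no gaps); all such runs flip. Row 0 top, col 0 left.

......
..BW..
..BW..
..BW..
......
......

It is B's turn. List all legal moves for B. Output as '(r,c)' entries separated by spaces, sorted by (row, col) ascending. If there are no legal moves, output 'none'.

(0,2): no bracket -> illegal
(0,3): no bracket -> illegal
(0,4): flips 1 -> legal
(1,4): flips 2 -> legal
(2,4): flips 1 -> legal
(3,4): flips 2 -> legal
(4,2): no bracket -> illegal
(4,3): no bracket -> illegal
(4,4): flips 1 -> legal

Answer: (0,4) (1,4) (2,4) (3,4) (4,4)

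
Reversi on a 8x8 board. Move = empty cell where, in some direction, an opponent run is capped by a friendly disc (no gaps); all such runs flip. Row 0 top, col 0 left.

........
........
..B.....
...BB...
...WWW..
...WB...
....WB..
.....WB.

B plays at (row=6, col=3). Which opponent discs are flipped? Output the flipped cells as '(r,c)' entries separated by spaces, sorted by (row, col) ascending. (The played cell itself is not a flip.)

Dir NW: first cell '.' (not opp) -> no flip
Dir N: opp run (5,3) (4,3) capped by B -> flip
Dir NE: first cell 'B' (not opp) -> no flip
Dir W: first cell '.' (not opp) -> no flip
Dir E: opp run (6,4) capped by B -> flip
Dir SW: first cell '.' (not opp) -> no flip
Dir S: first cell '.' (not opp) -> no flip
Dir SE: first cell '.' (not opp) -> no flip

Answer: (4,3) (5,3) (6,4)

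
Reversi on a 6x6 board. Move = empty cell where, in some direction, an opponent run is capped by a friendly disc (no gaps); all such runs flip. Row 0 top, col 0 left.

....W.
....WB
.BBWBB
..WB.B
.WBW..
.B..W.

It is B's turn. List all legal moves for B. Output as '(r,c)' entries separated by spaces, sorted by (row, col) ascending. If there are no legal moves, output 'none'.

(0,3): flips 1 -> legal
(0,5): no bracket -> illegal
(1,2): no bracket -> illegal
(1,3): flips 2 -> legal
(3,0): no bracket -> illegal
(3,1): flips 2 -> legal
(3,4): no bracket -> illegal
(4,0): flips 1 -> legal
(4,4): flips 1 -> legal
(4,5): no bracket -> illegal
(5,0): no bracket -> illegal
(5,2): no bracket -> illegal
(5,3): flips 1 -> legal
(5,5): no bracket -> illegal

Answer: (0,3) (1,3) (3,1) (4,0) (4,4) (5,3)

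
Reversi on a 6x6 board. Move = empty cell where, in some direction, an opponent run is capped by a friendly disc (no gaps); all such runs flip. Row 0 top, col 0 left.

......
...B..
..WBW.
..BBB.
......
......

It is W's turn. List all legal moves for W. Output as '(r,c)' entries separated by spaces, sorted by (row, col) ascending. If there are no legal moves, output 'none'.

(0,2): flips 1 -> legal
(0,3): no bracket -> illegal
(0,4): flips 1 -> legal
(1,2): no bracket -> illegal
(1,4): no bracket -> illegal
(2,1): no bracket -> illegal
(2,5): no bracket -> illegal
(3,1): no bracket -> illegal
(3,5): no bracket -> illegal
(4,1): no bracket -> illegal
(4,2): flips 2 -> legal
(4,3): no bracket -> illegal
(4,4): flips 2 -> legal
(4,5): no bracket -> illegal

Answer: (0,2) (0,4) (4,2) (4,4)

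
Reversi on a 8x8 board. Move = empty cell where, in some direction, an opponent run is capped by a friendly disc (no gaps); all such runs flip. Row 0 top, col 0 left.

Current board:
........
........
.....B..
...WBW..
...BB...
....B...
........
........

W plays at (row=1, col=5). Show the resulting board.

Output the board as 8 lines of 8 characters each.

Answer: ........
.....W..
.....W..
...WBW..
...BB...
....B...
........
........

Derivation:
Place W at (1,5); scan 8 dirs for brackets.
Dir NW: first cell '.' (not opp) -> no flip
Dir N: first cell '.' (not opp) -> no flip
Dir NE: first cell '.' (not opp) -> no flip
Dir W: first cell '.' (not opp) -> no flip
Dir E: first cell '.' (not opp) -> no flip
Dir SW: first cell '.' (not opp) -> no flip
Dir S: opp run (2,5) capped by W -> flip
Dir SE: first cell '.' (not opp) -> no flip
All flips: (2,5)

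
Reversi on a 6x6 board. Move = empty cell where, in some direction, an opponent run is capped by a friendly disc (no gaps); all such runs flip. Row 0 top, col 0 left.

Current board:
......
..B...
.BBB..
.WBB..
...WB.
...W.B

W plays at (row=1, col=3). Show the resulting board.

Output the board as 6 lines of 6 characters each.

Answer: ......
..BW..
.BWW..
.WBW..
...WB.
...W.B

Derivation:
Place W at (1,3); scan 8 dirs for brackets.
Dir NW: first cell '.' (not opp) -> no flip
Dir N: first cell '.' (not opp) -> no flip
Dir NE: first cell '.' (not opp) -> no flip
Dir W: opp run (1,2), next='.' -> no flip
Dir E: first cell '.' (not opp) -> no flip
Dir SW: opp run (2,2) capped by W -> flip
Dir S: opp run (2,3) (3,3) capped by W -> flip
Dir SE: first cell '.' (not opp) -> no flip
All flips: (2,2) (2,3) (3,3)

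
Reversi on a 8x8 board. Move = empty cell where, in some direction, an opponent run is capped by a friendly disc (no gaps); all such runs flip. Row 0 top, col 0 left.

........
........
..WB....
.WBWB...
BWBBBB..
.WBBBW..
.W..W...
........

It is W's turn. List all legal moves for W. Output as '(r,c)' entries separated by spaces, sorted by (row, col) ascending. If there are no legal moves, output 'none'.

(1,2): no bracket -> illegal
(1,3): flips 1 -> legal
(1,4): flips 2 -> legal
(2,1): no bracket -> illegal
(2,4): flips 4 -> legal
(2,5): flips 3 -> legal
(3,0): no bracket -> illegal
(3,5): flips 2 -> legal
(3,6): no bracket -> illegal
(4,6): flips 4 -> legal
(5,0): no bracket -> illegal
(5,6): no bracket -> illegal
(6,2): flips 3 -> legal
(6,3): flips 3 -> legal
(6,5): no bracket -> illegal

Answer: (1,3) (1,4) (2,4) (2,5) (3,5) (4,6) (6,2) (6,3)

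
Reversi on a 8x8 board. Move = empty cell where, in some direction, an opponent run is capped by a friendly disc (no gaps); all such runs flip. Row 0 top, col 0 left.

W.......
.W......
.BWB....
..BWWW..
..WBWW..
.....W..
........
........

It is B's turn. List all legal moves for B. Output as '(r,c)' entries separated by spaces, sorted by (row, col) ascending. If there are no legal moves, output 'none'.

Answer: (0,1) (1,2) (2,5) (3,6) (4,1) (4,6) (5,2) (5,6)

Derivation:
(0,1): flips 1 -> legal
(0,2): no bracket -> illegal
(1,0): no bracket -> illegal
(1,2): flips 1 -> legal
(1,3): no bracket -> illegal
(2,0): no bracket -> illegal
(2,4): no bracket -> illegal
(2,5): flips 1 -> legal
(2,6): no bracket -> illegal
(3,1): no bracket -> illegal
(3,6): flips 3 -> legal
(4,1): flips 1 -> legal
(4,6): flips 2 -> legal
(5,1): no bracket -> illegal
(5,2): flips 1 -> legal
(5,3): no bracket -> illegal
(5,4): no bracket -> illegal
(5,6): flips 2 -> legal
(6,4): no bracket -> illegal
(6,5): no bracket -> illegal
(6,6): no bracket -> illegal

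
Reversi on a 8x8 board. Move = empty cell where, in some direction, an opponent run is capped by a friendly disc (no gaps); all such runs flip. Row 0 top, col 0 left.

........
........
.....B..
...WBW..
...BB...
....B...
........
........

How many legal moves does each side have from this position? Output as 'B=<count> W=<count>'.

-- B to move --
(2,2): flips 1 -> legal
(2,3): flips 1 -> legal
(2,4): no bracket -> illegal
(2,6): flips 1 -> legal
(3,2): flips 1 -> legal
(3,6): flips 1 -> legal
(4,2): no bracket -> illegal
(4,5): flips 1 -> legal
(4,6): no bracket -> illegal
B mobility = 6
-- W to move --
(1,4): no bracket -> illegal
(1,5): flips 1 -> legal
(1,6): no bracket -> illegal
(2,3): no bracket -> illegal
(2,4): no bracket -> illegal
(2,6): no bracket -> illegal
(3,2): no bracket -> illegal
(3,6): no bracket -> illegal
(4,2): no bracket -> illegal
(4,5): no bracket -> illegal
(5,2): no bracket -> illegal
(5,3): flips 2 -> legal
(5,5): flips 1 -> legal
(6,3): no bracket -> illegal
(6,4): no bracket -> illegal
(6,5): no bracket -> illegal
W mobility = 3

Answer: B=6 W=3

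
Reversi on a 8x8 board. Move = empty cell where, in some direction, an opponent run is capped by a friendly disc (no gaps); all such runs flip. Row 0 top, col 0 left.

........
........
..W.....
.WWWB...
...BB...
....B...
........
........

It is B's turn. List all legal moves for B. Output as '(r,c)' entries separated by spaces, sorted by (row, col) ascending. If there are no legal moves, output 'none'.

(1,1): flips 2 -> legal
(1,2): no bracket -> illegal
(1,3): no bracket -> illegal
(2,0): no bracket -> illegal
(2,1): flips 1 -> legal
(2,3): flips 1 -> legal
(2,4): no bracket -> illegal
(3,0): flips 3 -> legal
(4,0): no bracket -> illegal
(4,1): no bracket -> illegal
(4,2): no bracket -> illegal

Answer: (1,1) (2,1) (2,3) (3,0)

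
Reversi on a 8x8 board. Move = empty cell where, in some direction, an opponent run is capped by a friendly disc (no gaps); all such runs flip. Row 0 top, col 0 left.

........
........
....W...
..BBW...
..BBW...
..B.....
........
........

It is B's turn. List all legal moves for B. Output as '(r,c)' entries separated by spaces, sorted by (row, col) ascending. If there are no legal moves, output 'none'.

(1,3): no bracket -> illegal
(1,4): no bracket -> illegal
(1,5): flips 1 -> legal
(2,3): no bracket -> illegal
(2,5): flips 1 -> legal
(3,5): flips 1 -> legal
(4,5): flips 1 -> legal
(5,3): no bracket -> illegal
(5,4): no bracket -> illegal
(5,5): flips 1 -> legal

Answer: (1,5) (2,5) (3,5) (4,5) (5,5)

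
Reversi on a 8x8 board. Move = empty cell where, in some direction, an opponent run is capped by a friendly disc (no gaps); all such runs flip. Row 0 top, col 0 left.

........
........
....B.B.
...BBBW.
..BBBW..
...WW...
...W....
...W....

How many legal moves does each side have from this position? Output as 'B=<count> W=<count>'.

Answer: B=7 W=8

Derivation:
-- B to move --
(2,5): no bracket -> illegal
(2,7): no bracket -> illegal
(3,7): flips 1 -> legal
(4,6): flips 2 -> legal
(4,7): no bracket -> illegal
(5,2): no bracket -> illegal
(5,5): flips 1 -> legal
(5,6): flips 1 -> legal
(6,2): flips 1 -> legal
(6,4): flips 2 -> legal
(6,5): flips 1 -> legal
(7,2): no bracket -> illegal
(7,4): no bracket -> illegal
B mobility = 7
-- W to move --
(1,3): no bracket -> illegal
(1,4): flips 3 -> legal
(1,5): no bracket -> illegal
(1,6): flips 1 -> legal
(1,7): flips 3 -> legal
(2,2): no bracket -> illegal
(2,3): flips 3 -> legal
(2,5): flips 1 -> legal
(2,7): no bracket -> illegal
(3,1): flips 1 -> legal
(3,2): flips 4 -> legal
(3,7): no bracket -> illegal
(4,1): flips 3 -> legal
(4,6): no bracket -> illegal
(5,1): no bracket -> illegal
(5,2): no bracket -> illegal
(5,5): no bracket -> illegal
W mobility = 8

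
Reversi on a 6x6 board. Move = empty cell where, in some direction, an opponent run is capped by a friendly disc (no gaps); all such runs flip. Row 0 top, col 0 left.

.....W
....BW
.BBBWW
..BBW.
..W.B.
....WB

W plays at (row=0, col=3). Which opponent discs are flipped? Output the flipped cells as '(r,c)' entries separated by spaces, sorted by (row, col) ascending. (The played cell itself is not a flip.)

Dir NW: edge -> no flip
Dir N: edge -> no flip
Dir NE: edge -> no flip
Dir W: first cell '.' (not opp) -> no flip
Dir E: first cell '.' (not opp) -> no flip
Dir SW: first cell '.' (not opp) -> no flip
Dir S: first cell '.' (not opp) -> no flip
Dir SE: opp run (1,4) capped by W -> flip

Answer: (1,4)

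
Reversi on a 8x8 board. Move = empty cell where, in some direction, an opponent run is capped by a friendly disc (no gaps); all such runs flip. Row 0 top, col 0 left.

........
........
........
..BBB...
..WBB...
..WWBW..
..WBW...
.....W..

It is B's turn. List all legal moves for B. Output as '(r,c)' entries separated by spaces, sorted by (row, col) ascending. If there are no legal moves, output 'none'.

Answer: (4,1) (5,1) (5,6) (6,1) (6,5) (6,6) (7,1) (7,2) (7,4)

Derivation:
(3,1): no bracket -> illegal
(4,1): flips 2 -> legal
(4,5): no bracket -> illegal
(4,6): no bracket -> illegal
(5,1): flips 3 -> legal
(5,6): flips 1 -> legal
(6,1): flips 2 -> legal
(6,5): flips 1 -> legal
(6,6): flips 1 -> legal
(7,1): flips 2 -> legal
(7,2): flips 3 -> legal
(7,3): no bracket -> illegal
(7,4): flips 1 -> legal
(7,6): no bracket -> illegal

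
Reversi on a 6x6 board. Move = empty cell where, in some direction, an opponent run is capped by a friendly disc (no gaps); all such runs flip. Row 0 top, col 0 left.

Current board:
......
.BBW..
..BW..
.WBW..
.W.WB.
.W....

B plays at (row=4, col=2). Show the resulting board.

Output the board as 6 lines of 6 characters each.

Answer: ......
.BBW..
..BW..
.WBW..
.WBBB.
.W....

Derivation:
Place B at (4,2); scan 8 dirs for brackets.
Dir NW: opp run (3,1), next='.' -> no flip
Dir N: first cell 'B' (not opp) -> no flip
Dir NE: opp run (3,3), next='.' -> no flip
Dir W: opp run (4,1), next='.' -> no flip
Dir E: opp run (4,3) capped by B -> flip
Dir SW: opp run (5,1), next=edge -> no flip
Dir S: first cell '.' (not opp) -> no flip
Dir SE: first cell '.' (not opp) -> no flip
All flips: (4,3)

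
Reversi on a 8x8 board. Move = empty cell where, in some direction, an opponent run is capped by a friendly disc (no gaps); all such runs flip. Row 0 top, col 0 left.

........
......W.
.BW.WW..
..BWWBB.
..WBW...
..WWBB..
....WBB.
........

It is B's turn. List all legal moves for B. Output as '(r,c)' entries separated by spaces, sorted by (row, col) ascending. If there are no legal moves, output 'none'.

(0,5): no bracket -> illegal
(0,6): no bracket -> illegal
(0,7): flips 3 -> legal
(1,1): flips 3 -> legal
(1,2): flips 1 -> legal
(1,3): flips 1 -> legal
(1,4): flips 4 -> legal
(1,5): flips 1 -> legal
(1,7): no bracket -> illegal
(2,3): flips 2 -> legal
(2,6): no bracket -> illegal
(2,7): no bracket -> illegal
(3,1): no bracket -> illegal
(4,1): flips 1 -> legal
(4,5): flips 1 -> legal
(5,1): flips 2 -> legal
(6,1): flips 1 -> legal
(6,2): flips 4 -> legal
(6,3): flips 2 -> legal
(7,3): flips 1 -> legal
(7,4): flips 1 -> legal
(7,5): no bracket -> illegal

Answer: (0,7) (1,1) (1,2) (1,3) (1,4) (1,5) (2,3) (4,1) (4,5) (5,1) (6,1) (6,2) (6,3) (7,3) (7,4)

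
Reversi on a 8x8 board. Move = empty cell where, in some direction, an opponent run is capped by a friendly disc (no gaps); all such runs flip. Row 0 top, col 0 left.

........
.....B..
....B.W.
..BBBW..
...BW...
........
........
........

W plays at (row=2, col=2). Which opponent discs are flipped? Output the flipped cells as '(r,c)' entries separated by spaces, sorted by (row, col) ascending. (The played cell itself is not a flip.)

Answer: (3,3)

Derivation:
Dir NW: first cell '.' (not opp) -> no flip
Dir N: first cell '.' (not opp) -> no flip
Dir NE: first cell '.' (not opp) -> no flip
Dir W: first cell '.' (not opp) -> no flip
Dir E: first cell '.' (not opp) -> no flip
Dir SW: first cell '.' (not opp) -> no flip
Dir S: opp run (3,2), next='.' -> no flip
Dir SE: opp run (3,3) capped by W -> flip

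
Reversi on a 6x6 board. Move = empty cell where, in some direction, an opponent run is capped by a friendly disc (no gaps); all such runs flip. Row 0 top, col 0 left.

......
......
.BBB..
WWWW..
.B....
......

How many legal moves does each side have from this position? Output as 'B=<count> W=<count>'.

-- B to move --
(2,0): no bracket -> illegal
(2,4): no bracket -> illegal
(3,4): no bracket -> illegal
(4,0): flips 1 -> legal
(4,2): flips 1 -> legal
(4,3): flips 2 -> legal
(4,4): flips 1 -> legal
B mobility = 4
-- W to move --
(1,0): flips 1 -> legal
(1,1): flips 2 -> legal
(1,2): flips 2 -> legal
(1,3): flips 2 -> legal
(1,4): flips 1 -> legal
(2,0): no bracket -> illegal
(2,4): no bracket -> illegal
(3,4): no bracket -> illegal
(4,0): no bracket -> illegal
(4,2): no bracket -> illegal
(5,0): flips 1 -> legal
(5,1): flips 1 -> legal
(5,2): flips 1 -> legal
W mobility = 8

Answer: B=4 W=8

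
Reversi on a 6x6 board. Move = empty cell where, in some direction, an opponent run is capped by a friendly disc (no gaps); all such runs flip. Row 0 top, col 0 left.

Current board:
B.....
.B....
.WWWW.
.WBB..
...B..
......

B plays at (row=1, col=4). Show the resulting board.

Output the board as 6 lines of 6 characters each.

Answer: B.....
.B..B.
.WWBW.
.WBB..
...B..
......

Derivation:
Place B at (1,4); scan 8 dirs for brackets.
Dir NW: first cell '.' (not opp) -> no flip
Dir N: first cell '.' (not opp) -> no flip
Dir NE: first cell '.' (not opp) -> no flip
Dir W: first cell '.' (not opp) -> no flip
Dir E: first cell '.' (not opp) -> no flip
Dir SW: opp run (2,3) capped by B -> flip
Dir S: opp run (2,4), next='.' -> no flip
Dir SE: first cell '.' (not opp) -> no flip
All flips: (2,3)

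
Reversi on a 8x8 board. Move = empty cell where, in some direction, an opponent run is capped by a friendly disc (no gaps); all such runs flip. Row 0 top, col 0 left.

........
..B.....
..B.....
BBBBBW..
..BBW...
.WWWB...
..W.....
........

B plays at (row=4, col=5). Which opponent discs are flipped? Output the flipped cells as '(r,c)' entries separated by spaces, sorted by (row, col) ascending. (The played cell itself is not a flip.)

Dir NW: first cell 'B' (not opp) -> no flip
Dir N: opp run (3,5), next='.' -> no flip
Dir NE: first cell '.' (not opp) -> no flip
Dir W: opp run (4,4) capped by B -> flip
Dir E: first cell '.' (not opp) -> no flip
Dir SW: first cell 'B' (not opp) -> no flip
Dir S: first cell '.' (not opp) -> no flip
Dir SE: first cell '.' (not opp) -> no flip

Answer: (4,4)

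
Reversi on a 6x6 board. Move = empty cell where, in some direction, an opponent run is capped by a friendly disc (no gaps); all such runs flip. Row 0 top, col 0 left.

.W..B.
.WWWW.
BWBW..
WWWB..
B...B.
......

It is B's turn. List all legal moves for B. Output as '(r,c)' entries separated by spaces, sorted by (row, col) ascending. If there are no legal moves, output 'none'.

Answer: (0,0) (0,2) (0,3) (2,4) (4,2)

Derivation:
(0,0): flips 1 -> legal
(0,2): flips 2 -> legal
(0,3): flips 2 -> legal
(0,5): no bracket -> illegal
(1,0): no bracket -> illegal
(1,5): no bracket -> illegal
(2,4): flips 2 -> legal
(2,5): no bracket -> illegal
(3,4): no bracket -> illegal
(4,1): no bracket -> illegal
(4,2): flips 2 -> legal
(4,3): no bracket -> illegal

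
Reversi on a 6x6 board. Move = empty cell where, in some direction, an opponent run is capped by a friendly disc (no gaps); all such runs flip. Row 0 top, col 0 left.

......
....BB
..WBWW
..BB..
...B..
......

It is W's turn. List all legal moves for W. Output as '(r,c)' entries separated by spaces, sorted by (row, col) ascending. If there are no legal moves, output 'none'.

Answer: (0,3) (0,4) (0,5) (4,2) (4,4)

Derivation:
(0,3): flips 1 -> legal
(0,4): flips 1 -> legal
(0,5): flips 1 -> legal
(1,2): no bracket -> illegal
(1,3): no bracket -> illegal
(2,1): no bracket -> illegal
(3,1): no bracket -> illegal
(3,4): no bracket -> illegal
(4,1): no bracket -> illegal
(4,2): flips 2 -> legal
(4,4): flips 1 -> legal
(5,2): no bracket -> illegal
(5,3): no bracket -> illegal
(5,4): no bracket -> illegal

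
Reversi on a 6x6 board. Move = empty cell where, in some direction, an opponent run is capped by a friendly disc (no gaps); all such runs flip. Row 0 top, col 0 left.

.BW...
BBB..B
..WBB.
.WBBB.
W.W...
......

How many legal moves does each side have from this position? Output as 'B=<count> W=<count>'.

Answer: B=5 W=5

Derivation:
-- B to move --
(0,3): flips 1 -> legal
(1,3): no bracket -> illegal
(2,0): no bracket -> illegal
(2,1): flips 1 -> legal
(3,0): flips 1 -> legal
(4,1): no bracket -> illegal
(4,3): no bracket -> illegal
(5,0): no bracket -> illegal
(5,1): flips 1 -> legal
(5,2): flips 1 -> legal
(5,3): no bracket -> illegal
B mobility = 5
-- W to move --
(0,0): flips 2 -> legal
(0,3): no bracket -> illegal
(0,4): no bracket -> illegal
(0,5): no bracket -> illegal
(1,3): no bracket -> illegal
(1,4): no bracket -> illegal
(2,0): flips 1 -> legal
(2,1): no bracket -> illegal
(2,5): flips 2 -> legal
(3,5): flips 3 -> legal
(4,1): no bracket -> illegal
(4,3): no bracket -> illegal
(4,4): flips 1 -> legal
(4,5): no bracket -> illegal
W mobility = 5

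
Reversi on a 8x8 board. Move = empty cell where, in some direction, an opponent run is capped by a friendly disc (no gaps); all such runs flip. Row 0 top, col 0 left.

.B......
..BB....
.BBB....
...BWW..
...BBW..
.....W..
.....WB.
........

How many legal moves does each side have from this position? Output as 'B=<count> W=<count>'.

-- B to move --
(2,4): flips 1 -> legal
(2,5): flips 1 -> legal
(2,6): flips 1 -> legal
(3,6): flips 2 -> legal
(4,6): flips 1 -> legal
(5,4): no bracket -> illegal
(5,6): flips 2 -> legal
(6,4): flips 1 -> legal
(7,4): no bracket -> illegal
(7,5): no bracket -> illegal
(7,6): no bracket -> illegal
B mobility = 7
-- W to move --
(0,0): no bracket -> illegal
(0,2): no bracket -> illegal
(0,3): no bracket -> illegal
(0,4): no bracket -> illegal
(1,0): no bracket -> illegal
(1,1): flips 3 -> legal
(1,4): no bracket -> illegal
(2,0): no bracket -> illegal
(2,4): no bracket -> illegal
(3,0): no bracket -> illegal
(3,1): no bracket -> illegal
(3,2): flips 1 -> legal
(4,2): flips 2 -> legal
(5,2): flips 1 -> legal
(5,3): flips 1 -> legal
(5,4): flips 1 -> legal
(5,6): no bracket -> illegal
(5,7): no bracket -> illegal
(6,7): flips 1 -> legal
(7,5): no bracket -> illegal
(7,6): no bracket -> illegal
(7,7): flips 1 -> legal
W mobility = 8

Answer: B=7 W=8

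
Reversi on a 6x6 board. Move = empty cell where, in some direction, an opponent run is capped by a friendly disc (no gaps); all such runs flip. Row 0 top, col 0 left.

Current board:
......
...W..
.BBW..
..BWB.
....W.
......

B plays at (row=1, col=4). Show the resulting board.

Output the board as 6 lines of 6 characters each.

Answer: ......
...WB.
.BBB..
..BWB.
....W.
......

Derivation:
Place B at (1,4); scan 8 dirs for brackets.
Dir NW: first cell '.' (not opp) -> no flip
Dir N: first cell '.' (not opp) -> no flip
Dir NE: first cell '.' (not opp) -> no flip
Dir W: opp run (1,3), next='.' -> no flip
Dir E: first cell '.' (not opp) -> no flip
Dir SW: opp run (2,3) capped by B -> flip
Dir S: first cell '.' (not opp) -> no flip
Dir SE: first cell '.' (not opp) -> no flip
All flips: (2,3)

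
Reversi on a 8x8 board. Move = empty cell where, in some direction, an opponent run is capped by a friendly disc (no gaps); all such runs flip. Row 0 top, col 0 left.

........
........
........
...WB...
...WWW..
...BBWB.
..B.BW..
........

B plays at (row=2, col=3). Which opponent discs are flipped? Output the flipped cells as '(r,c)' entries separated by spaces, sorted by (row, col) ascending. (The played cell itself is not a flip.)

Dir NW: first cell '.' (not opp) -> no flip
Dir N: first cell '.' (not opp) -> no flip
Dir NE: first cell '.' (not opp) -> no flip
Dir W: first cell '.' (not opp) -> no flip
Dir E: first cell '.' (not opp) -> no flip
Dir SW: first cell '.' (not opp) -> no flip
Dir S: opp run (3,3) (4,3) capped by B -> flip
Dir SE: first cell 'B' (not opp) -> no flip

Answer: (3,3) (4,3)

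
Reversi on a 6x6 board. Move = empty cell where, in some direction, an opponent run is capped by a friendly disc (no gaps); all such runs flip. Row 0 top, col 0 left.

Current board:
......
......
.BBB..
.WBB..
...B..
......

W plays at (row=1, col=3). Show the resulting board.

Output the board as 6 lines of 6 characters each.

Answer: ......
...W..
.BWB..
.WBB..
...B..
......

Derivation:
Place W at (1,3); scan 8 dirs for brackets.
Dir NW: first cell '.' (not opp) -> no flip
Dir N: first cell '.' (not opp) -> no flip
Dir NE: first cell '.' (not opp) -> no flip
Dir W: first cell '.' (not opp) -> no flip
Dir E: first cell '.' (not opp) -> no flip
Dir SW: opp run (2,2) capped by W -> flip
Dir S: opp run (2,3) (3,3) (4,3), next='.' -> no flip
Dir SE: first cell '.' (not opp) -> no flip
All flips: (2,2)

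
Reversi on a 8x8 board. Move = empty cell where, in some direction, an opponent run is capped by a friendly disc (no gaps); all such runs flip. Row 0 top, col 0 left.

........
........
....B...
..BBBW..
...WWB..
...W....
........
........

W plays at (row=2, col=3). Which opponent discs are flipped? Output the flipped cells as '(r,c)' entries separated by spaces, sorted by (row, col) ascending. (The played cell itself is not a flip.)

Answer: (3,3)

Derivation:
Dir NW: first cell '.' (not opp) -> no flip
Dir N: first cell '.' (not opp) -> no flip
Dir NE: first cell '.' (not opp) -> no flip
Dir W: first cell '.' (not opp) -> no flip
Dir E: opp run (2,4), next='.' -> no flip
Dir SW: opp run (3,2), next='.' -> no flip
Dir S: opp run (3,3) capped by W -> flip
Dir SE: opp run (3,4) (4,5), next='.' -> no flip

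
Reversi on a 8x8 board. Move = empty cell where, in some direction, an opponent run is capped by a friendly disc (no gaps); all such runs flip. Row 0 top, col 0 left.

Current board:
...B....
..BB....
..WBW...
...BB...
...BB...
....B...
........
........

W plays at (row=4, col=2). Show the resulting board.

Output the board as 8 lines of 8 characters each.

Place W at (4,2); scan 8 dirs for brackets.
Dir NW: first cell '.' (not opp) -> no flip
Dir N: first cell '.' (not opp) -> no flip
Dir NE: opp run (3,3) capped by W -> flip
Dir W: first cell '.' (not opp) -> no flip
Dir E: opp run (4,3) (4,4), next='.' -> no flip
Dir SW: first cell '.' (not opp) -> no flip
Dir S: first cell '.' (not opp) -> no flip
Dir SE: first cell '.' (not opp) -> no flip
All flips: (3,3)

Answer: ...B....
..BB....
..WBW...
...WB...
..WBB...
....B...
........
........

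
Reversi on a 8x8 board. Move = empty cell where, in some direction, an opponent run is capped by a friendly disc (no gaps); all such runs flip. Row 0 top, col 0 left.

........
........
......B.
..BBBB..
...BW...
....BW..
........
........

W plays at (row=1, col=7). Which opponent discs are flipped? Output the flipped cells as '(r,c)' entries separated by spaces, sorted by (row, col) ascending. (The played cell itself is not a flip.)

Answer: (2,6) (3,5)

Derivation:
Dir NW: first cell '.' (not opp) -> no flip
Dir N: first cell '.' (not opp) -> no flip
Dir NE: edge -> no flip
Dir W: first cell '.' (not opp) -> no flip
Dir E: edge -> no flip
Dir SW: opp run (2,6) (3,5) capped by W -> flip
Dir S: first cell '.' (not opp) -> no flip
Dir SE: edge -> no flip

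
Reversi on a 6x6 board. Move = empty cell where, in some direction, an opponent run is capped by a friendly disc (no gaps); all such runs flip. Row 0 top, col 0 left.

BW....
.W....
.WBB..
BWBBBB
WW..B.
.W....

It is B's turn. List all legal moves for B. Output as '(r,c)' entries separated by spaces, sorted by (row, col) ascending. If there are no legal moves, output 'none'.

Answer: (0,2) (1,0) (1,2) (2,0) (5,0) (5,2)

Derivation:
(0,2): flips 1 -> legal
(1,0): flips 1 -> legal
(1,2): flips 1 -> legal
(2,0): flips 1 -> legal
(4,2): no bracket -> illegal
(5,0): flips 2 -> legal
(5,2): flips 1 -> legal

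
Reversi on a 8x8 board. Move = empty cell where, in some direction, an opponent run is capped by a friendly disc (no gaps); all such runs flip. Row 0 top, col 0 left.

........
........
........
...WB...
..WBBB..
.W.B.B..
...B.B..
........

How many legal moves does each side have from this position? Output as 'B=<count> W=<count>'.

-- B to move --
(2,2): flips 1 -> legal
(2,3): flips 1 -> legal
(2,4): no bracket -> illegal
(3,1): flips 1 -> legal
(3,2): flips 1 -> legal
(4,0): no bracket -> illegal
(4,1): flips 1 -> legal
(5,0): no bracket -> illegal
(5,2): no bracket -> illegal
(6,0): no bracket -> illegal
(6,1): no bracket -> illegal
(6,2): no bracket -> illegal
B mobility = 5
-- W to move --
(2,3): no bracket -> illegal
(2,4): no bracket -> illegal
(2,5): no bracket -> illegal
(3,2): no bracket -> illegal
(3,5): flips 1 -> legal
(3,6): no bracket -> illegal
(4,6): flips 3 -> legal
(5,2): no bracket -> illegal
(5,4): no bracket -> illegal
(5,6): no bracket -> illegal
(6,2): no bracket -> illegal
(6,4): flips 1 -> legal
(6,6): flips 2 -> legal
(7,2): no bracket -> illegal
(7,3): flips 3 -> legal
(7,4): no bracket -> illegal
(7,5): no bracket -> illegal
(7,6): no bracket -> illegal
W mobility = 5

Answer: B=5 W=5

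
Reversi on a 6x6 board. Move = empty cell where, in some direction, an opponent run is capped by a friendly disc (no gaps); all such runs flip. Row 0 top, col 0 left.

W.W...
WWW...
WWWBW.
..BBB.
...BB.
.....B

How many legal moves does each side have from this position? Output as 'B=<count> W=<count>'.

-- B to move --
(0,1): flips 1 -> legal
(0,3): no bracket -> illegal
(1,3): no bracket -> illegal
(1,4): flips 1 -> legal
(1,5): flips 1 -> legal
(2,5): flips 1 -> legal
(3,0): no bracket -> illegal
(3,1): no bracket -> illegal
(3,5): no bracket -> illegal
B mobility = 4
-- W to move --
(1,3): no bracket -> illegal
(1,4): no bracket -> illegal
(2,5): no bracket -> illegal
(3,1): no bracket -> illegal
(3,5): no bracket -> illegal
(4,1): no bracket -> illegal
(4,2): flips 2 -> legal
(4,5): flips 2 -> legal
(5,2): no bracket -> illegal
(5,3): no bracket -> illegal
(5,4): flips 4 -> legal
W mobility = 3

Answer: B=4 W=3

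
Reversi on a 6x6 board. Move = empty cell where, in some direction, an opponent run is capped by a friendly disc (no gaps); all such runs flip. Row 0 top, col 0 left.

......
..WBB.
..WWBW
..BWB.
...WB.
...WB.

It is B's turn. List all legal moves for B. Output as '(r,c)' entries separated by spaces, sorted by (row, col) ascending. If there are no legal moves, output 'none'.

Answer: (0,1) (0,2) (1,1) (2,1) (3,1) (4,2) (5,2)

Derivation:
(0,1): flips 2 -> legal
(0,2): flips 2 -> legal
(0,3): no bracket -> illegal
(1,1): flips 3 -> legal
(1,5): no bracket -> illegal
(2,1): flips 2 -> legal
(3,1): flips 1 -> legal
(3,5): no bracket -> illegal
(4,2): flips 2 -> legal
(5,2): flips 2 -> legal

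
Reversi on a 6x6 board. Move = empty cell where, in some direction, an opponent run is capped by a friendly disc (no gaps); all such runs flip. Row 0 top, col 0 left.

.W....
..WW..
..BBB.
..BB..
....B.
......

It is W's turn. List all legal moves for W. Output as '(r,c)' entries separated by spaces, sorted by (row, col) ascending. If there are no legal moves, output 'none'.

(1,1): no bracket -> illegal
(1,4): no bracket -> illegal
(1,5): no bracket -> illegal
(2,1): no bracket -> illegal
(2,5): no bracket -> illegal
(3,1): flips 1 -> legal
(3,4): flips 1 -> legal
(3,5): flips 1 -> legal
(4,1): no bracket -> illegal
(4,2): flips 2 -> legal
(4,3): flips 2 -> legal
(4,5): no bracket -> illegal
(5,3): no bracket -> illegal
(5,4): no bracket -> illegal
(5,5): no bracket -> illegal

Answer: (3,1) (3,4) (3,5) (4,2) (4,3)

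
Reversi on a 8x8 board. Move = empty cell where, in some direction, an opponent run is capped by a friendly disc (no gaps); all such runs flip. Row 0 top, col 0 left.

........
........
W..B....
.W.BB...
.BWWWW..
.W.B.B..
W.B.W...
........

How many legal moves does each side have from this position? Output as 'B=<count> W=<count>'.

Answer: B=10 W=12

Derivation:
-- B to move --
(1,0): no bracket -> illegal
(1,1): no bracket -> illegal
(2,1): flips 1 -> legal
(2,2): no bracket -> illegal
(3,0): no bracket -> illegal
(3,2): no bracket -> illegal
(3,5): flips 2 -> legal
(3,6): no bracket -> illegal
(4,0): flips 1 -> legal
(4,6): flips 4 -> legal
(5,0): no bracket -> illegal
(5,2): flips 1 -> legal
(5,4): flips 1 -> legal
(5,6): flips 1 -> legal
(6,1): flips 1 -> legal
(6,3): no bracket -> illegal
(6,5): no bracket -> illegal
(7,0): no bracket -> illegal
(7,1): no bracket -> illegal
(7,3): flips 1 -> legal
(7,4): no bracket -> illegal
(7,5): flips 1 -> legal
B mobility = 10
-- W to move --
(1,2): flips 2 -> legal
(1,3): flips 2 -> legal
(1,4): no bracket -> illegal
(2,2): flips 1 -> legal
(2,4): flips 2 -> legal
(2,5): flips 1 -> legal
(3,0): no bracket -> illegal
(3,2): no bracket -> illegal
(3,5): no bracket -> illegal
(4,0): flips 1 -> legal
(4,6): flips 1 -> legal
(5,0): no bracket -> illegal
(5,2): no bracket -> illegal
(5,4): no bracket -> illegal
(5,6): no bracket -> illegal
(6,1): no bracket -> illegal
(6,3): flips 1 -> legal
(6,5): flips 1 -> legal
(6,6): flips 1 -> legal
(7,1): flips 2 -> legal
(7,2): no bracket -> illegal
(7,3): flips 1 -> legal
W mobility = 12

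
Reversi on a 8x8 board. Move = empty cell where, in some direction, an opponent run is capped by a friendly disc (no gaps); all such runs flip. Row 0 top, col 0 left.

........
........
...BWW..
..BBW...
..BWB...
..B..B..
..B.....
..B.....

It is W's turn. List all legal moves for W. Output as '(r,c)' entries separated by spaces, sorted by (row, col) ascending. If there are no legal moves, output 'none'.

(1,2): flips 1 -> legal
(1,3): flips 2 -> legal
(1,4): no bracket -> illegal
(2,1): flips 1 -> legal
(2,2): flips 1 -> legal
(3,1): flips 2 -> legal
(3,5): no bracket -> illegal
(4,1): flips 1 -> legal
(4,5): flips 1 -> legal
(4,6): no bracket -> illegal
(5,1): flips 2 -> legal
(5,3): no bracket -> illegal
(5,4): flips 1 -> legal
(5,6): no bracket -> illegal
(6,1): flips 1 -> legal
(6,3): no bracket -> illegal
(6,4): no bracket -> illegal
(6,5): no bracket -> illegal
(6,6): no bracket -> illegal
(7,1): no bracket -> illegal
(7,3): no bracket -> illegal

Answer: (1,2) (1,3) (2,1) (2,2) (3,1) (4,1) (4,5) (5,1) (5,4) (6,1)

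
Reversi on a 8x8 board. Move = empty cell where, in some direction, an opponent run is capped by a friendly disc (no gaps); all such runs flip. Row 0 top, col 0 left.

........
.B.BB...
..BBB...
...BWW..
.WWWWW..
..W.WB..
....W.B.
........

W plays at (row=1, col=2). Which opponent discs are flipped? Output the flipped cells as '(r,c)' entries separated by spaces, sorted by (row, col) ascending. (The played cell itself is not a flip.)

Answer: (2,3)

Derivation:
Dir NW: first cell '.' (not opp) -> no flip
Dir N: first cell '.' (not opp) -> no flip
Dir NE: first cell '.' (not opp) -> no flip
Dir W: opp run (1,1), next='.' -> no flip
Dir E: opp run (1,3) (1,4), next='.' -> no flip
Dir SW: first cell '.' (not opp) -> no flip
Dir S: opp run (2,2), next='.' -> no flip
Dir SE: opp run (2,3) capped by W -> flip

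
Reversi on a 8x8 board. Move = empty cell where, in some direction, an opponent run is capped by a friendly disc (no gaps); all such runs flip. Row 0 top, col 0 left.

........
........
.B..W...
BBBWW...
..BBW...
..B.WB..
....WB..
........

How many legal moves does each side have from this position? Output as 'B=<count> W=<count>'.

-- B to move --
(1,3): no bracket -> illegal
(1,4): no bracket -> illegal
(1,5): flips 2 -> legal
(2,2): flips 2 -> legal
(2,3): flips 1 -> legal
(2,5): flips 1 -> legal
(3,5): flips 2 -> legal
(4,5): flips 1 -> legal
(5,3): flips 1 -> legal
(6,3): flips 1 -> legal
(7,3): flips 1 -> legal
(7,4): no bracket -> illegal
(7,5): no bracket -> illegal
B mobility = 9
-- W to move --
(1,0): flips 3 -> legal
(1,1): no bracket -> illegal
(1,2): no bracket -> illegal
(2,0): no bracket -> illegal
(2,2): no bracket -> illegal
(2,3): no bracket -> illegal
(4,0): no bracket -> illegal
(4,1): flips 2 -> legal
(4,5): no bracket -> illegal
(4,6): flips 1 -> legal
(5,1): flips 1 -> legal
(5,3): flips 1 -> legal
(5,6): flips 1 -> legal
(6,1): flips 2 -> legal
(6,2): no bracket -> illegal
(6,3): no bracket -> illegal
(6,6): flips 2 -> legal
(7,4): no bracket -> illegal
(7,5): no bracket -> illegal
(7,6): flips 1 -> legal
W mobility = 9

Answer: B=9 W=9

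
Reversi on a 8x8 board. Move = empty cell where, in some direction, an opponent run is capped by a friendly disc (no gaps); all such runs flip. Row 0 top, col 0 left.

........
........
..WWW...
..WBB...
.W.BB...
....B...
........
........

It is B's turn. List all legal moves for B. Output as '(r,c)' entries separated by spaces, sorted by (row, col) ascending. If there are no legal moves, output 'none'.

Answer: (1,1) (1,2) (1,3) (1,4) (1,5) (2,1) (3,1)

Derivation:
(1,1): flips 1 -> legal
(1,2): flips 1 -> legal
(1,3): flips 1 -> legal
(1,4): flips 1 -> legal
(1,5): flips 1 -> legal
(2,1): flips 1 -> legal
(2,5): no bracket -> illegal
(3,0): no bracket -> illegal
(3,1): flips 1 -> legal
(3,5): no bracket -> illegal
(4,0): no bracket -> illegal
(4,2): no bracket -> illegal
(5,0): no bracket -> illegal
(5,1): no bracket -> illegal
(5,2): no bracket -> illegal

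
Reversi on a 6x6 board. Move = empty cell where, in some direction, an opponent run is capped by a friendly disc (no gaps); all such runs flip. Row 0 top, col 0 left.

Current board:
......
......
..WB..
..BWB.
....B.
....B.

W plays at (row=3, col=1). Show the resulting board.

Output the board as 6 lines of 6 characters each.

Place W at (3,1); scan 8 dirs for brackets.
Dir NW: first cell '.' (not opp) -> no flip
Dir N: first cell '.' (not opp) -> no flip
Dir NE: first cell 'W' (not opp) -> no flip
Dir W: first cell '.' (not opp) -> no flip
Dir E: opp run (3,2) capped by W -> flip
Dir SW: first cell '.' (not opp) -> no flip
Dir S: first cell '.' (not opp) -> no flip
Dir SE: first cell '.' (not opp) -> no flip
All flips: (3,2)

Answer: ......
......
..WB..
.WWWB.
....B.
....B.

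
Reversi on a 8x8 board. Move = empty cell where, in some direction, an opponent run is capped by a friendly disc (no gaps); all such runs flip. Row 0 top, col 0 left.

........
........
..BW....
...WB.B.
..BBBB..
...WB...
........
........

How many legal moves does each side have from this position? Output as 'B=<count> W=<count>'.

-- B to move --
(1,2): flips 1 -> legal
(1,3): flips 2 -> legal
(1,4): no bracket -> illegal
(2,4): flips 2 -> legal
(3,2): flips 1 -> legal
(5,2): flips 1 -> legal
(6,2): flips 1 -> legal
(6,3): flips 1 -> legal
(6,4): flips 1 -> legal
B mobility = 8
-- W to move --
(1,1): flips 1 -> legal
(1,2): no bracket -> illegal
(1,3): no bracket -> illegal
(2,1): flips 1 -> legal
(2,4): no bracket -> illegal
(2,5): no bracket -> illegal
(2,6): no bracket -> illegal
(2,7): no bracket -> illegal
(3,1): flips 1 -> legal
(3,2): no bracket -> illegal
(3,5): flips 2 -> legal
(3,7): no bracket -> illegal
(4,1): no bracket -> illegal
(4,6): no bracket -> illegal
(4,7): no bracket -> illegal
(5,1): flips 1 -> legal
(5,2): no bracket -> illegal
(5,5): flips 2 -> legal
(5,6): flips 2 -> legal
(6,3): no bracket -> illegal
(6,4): no bracket -> illegal
(6,5): no bracket -> illegal
W mobility = 7

Answer: B=8 W=7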